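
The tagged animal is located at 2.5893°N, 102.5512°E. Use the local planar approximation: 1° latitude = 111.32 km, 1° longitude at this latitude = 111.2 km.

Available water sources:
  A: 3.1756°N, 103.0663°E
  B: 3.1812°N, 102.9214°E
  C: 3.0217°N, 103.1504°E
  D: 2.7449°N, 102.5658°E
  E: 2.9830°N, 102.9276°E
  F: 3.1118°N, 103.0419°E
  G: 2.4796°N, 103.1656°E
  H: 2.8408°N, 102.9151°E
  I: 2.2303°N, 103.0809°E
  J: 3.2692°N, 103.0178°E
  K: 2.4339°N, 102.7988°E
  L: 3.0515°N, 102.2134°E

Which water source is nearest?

D

Distances from 2.5893°N, 102.5512°E:
A: 86.8370 km
B: 77.6929 km
C: 82.1989 km
D: 17.3973 km
E: 60.6026 km
F: 79.7531 km
G: 69.4041 km
H: 49.2067 km
I: 71.1803 km
J: 91.7638 km
K: 32.5166 km
L: 63.7050 km
Minimum: D at 17.3973 km.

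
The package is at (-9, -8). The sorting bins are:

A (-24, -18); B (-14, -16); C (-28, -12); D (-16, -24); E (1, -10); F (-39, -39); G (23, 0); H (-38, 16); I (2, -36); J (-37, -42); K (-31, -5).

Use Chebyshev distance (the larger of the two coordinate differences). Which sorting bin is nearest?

B

Distances from (-9, -8):
A: 15
B: 8
C: 19
D: 16
E: 10
F: 31
G: 32
H: 29
I: 28
J: 34
K: 22
Minimum: B at 8.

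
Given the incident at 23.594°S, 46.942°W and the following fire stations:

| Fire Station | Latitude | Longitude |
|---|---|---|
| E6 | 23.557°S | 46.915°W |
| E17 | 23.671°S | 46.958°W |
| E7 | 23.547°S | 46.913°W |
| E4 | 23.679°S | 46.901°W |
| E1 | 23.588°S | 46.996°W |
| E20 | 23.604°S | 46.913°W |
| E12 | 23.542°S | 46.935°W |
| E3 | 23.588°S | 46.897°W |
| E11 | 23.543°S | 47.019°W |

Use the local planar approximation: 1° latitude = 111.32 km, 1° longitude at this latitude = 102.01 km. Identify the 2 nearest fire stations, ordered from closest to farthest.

Distances from 23.594°S, 46.942°W:
E6: 4.955 km
E17: 8.726 km
E7: 6.010 km
E4: 10.345 km
E1: 5.549 km
E20: 3.161 km
E12: 5.833 km
E3: 4.639 km
E11: 9.692 km
Sorted: E20 (3.161 km) < E3 (4.639 km) < E6 (4.955 km) < E1 (5.549 km) < …

E20, E3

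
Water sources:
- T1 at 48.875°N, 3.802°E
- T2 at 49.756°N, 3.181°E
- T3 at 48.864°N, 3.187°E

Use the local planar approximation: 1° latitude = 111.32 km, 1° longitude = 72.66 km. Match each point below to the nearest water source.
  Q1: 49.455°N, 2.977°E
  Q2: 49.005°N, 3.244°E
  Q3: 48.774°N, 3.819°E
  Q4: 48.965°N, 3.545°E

Q1→T2; Q2→T3; Q3→T1; Q4→T1

Q1 at 49.455°N, 2.977°E:
  T1: √((-0.580·111.32)² + (0.825·72.66)²) = √(4168.71670 + 3593.34308) = 88.103 km
  T2: √((0.301·111.32)² + (0.204·72.66)²) = √(1122.74049 + 219.71066) = 36.639 km
  T3: √((-0.591·111.32)² + (0.210·72.66)²) = √(4328.33989 + 232.82487) = 67.536 km
  → nearest: T2 (36.639 km)
Q2 at 49.005°N, 3.244°E:
  T1: √((-0.130·111.32)² + (0.558·72.66)²) = √(209.42721 + 1643.83864) = 43.050 km
  T2: √((0.751·111.32)² + (-0.063·72.66)²) = √(6989.18071 + 20.95424) = 83.727 km
  T3: √((-0.141·111.32)² + (-0.057·72.66)²) = √(246.36818 + 17.15302) = 16.233 km
  → nearest: T3 (16.233 km)
Q3 at 48.774°N, 3.819°E:
  T1: √((0.101·111.32)² + (-0.017·72.66)²) = √(126.41224 + 1.52577) = 11.311 km
  T2: √((0.982·111.32)² + (-0.638·72.66)²) = √(11950.04033 + 2148.97887) = 118.739 km
  T3: √((0.090·111.32)² + (-0.632·72.66)²) = √(100.37635 + 2108.74926) = 47.001 km
  → nearest: T1 (11.311 km)
Q4 at 48.965°N, 3.545°E:
  T1: √((-0.090·111.32)² + (0.257·72.66)²) = √(100.37635 + 348.70408) = 21.192 km
  T2: √((0.791·111.32)² + (-0.364·72.66)²) = √(7753.52805 + 699.50940) = 91.940 km
  T3: √((-0.101·111.32)² + (-0.358·72.66)²) = √(126.41224 + 676.63871) = 28.338 km
  → nearest: T1 (21.192 km)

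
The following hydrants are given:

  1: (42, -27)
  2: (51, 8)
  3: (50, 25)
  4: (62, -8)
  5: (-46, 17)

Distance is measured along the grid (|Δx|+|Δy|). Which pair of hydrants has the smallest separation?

Pairwise distances:
1–2: 44
1–3: 60
1–4: 39
1–5: 132
2–3: 18
2–4: 27
2–5: 106
3–4: 45
3–5: 104
4–5: 133
Closest pair: 2–3 at 18.

2 and 3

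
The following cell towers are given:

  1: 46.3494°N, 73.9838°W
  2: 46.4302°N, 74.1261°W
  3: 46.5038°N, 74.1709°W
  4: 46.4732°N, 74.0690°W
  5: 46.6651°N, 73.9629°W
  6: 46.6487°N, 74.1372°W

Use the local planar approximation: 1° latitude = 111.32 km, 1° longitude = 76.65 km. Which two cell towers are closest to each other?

2 and 4

Pairwise distances:
1–2: √((0.0808·111.32)² + (-0.1423·76.65)²) = √(80.903837 + 118.969084) = 14.1376 km
1–3: √((0.1544·111.32)² + (-0.1871·76.65)²) = √(295.420744 + 205.670448) = 22.3851 km
1–4: √((0.1238·111.32)² + (-0.0852·76.65)²) = √(189.927427 + 42.648475) = 15.2504 km
1–5: √((0.3157·111.32)² + (0.0209·76.65)²) = √(1235.081337 + 2.566356) = 35.1802 km
1–6: √((0.2993·111.32)² + (-0.1534·76.65)²) = √(1110.094188 + 138.253151) = 35.3320 km
2–3: √((0.0736·111.32)² + (-0.0448·76.65)²) = √(67.127740 + 11.791807) = 8.8837 km
2–4: √((0.0430·111.32)² + (0.0571·76.65)²) = √(22.913071 + 19.155634) = 6.4860 km
2–5: √((0.2349·111.32)² + (0.1632·76.65)²) = √(683.773757 + 156.482086) = 28.9872 km
2–6: √((0.2185·111.32)² + (-0.0111·76.65)²) = √(591.628760 + 0.723886) = 24.3383 km
3–4: √((-0.0306·111.32)² + (0.1019·76.65)²) = √(11.603506 + 61.006019) = 8.5211 km
3–5: √((0.1613·111.32)² + (0.2080·76.65)²) = √(322.414919 + 254.185626) = 24.0125 km
3–6: √((0.1449·111.32)² + (0.0337·76.65)²) = √(260.185546 + 6.672431) = 16.3358 km
4–5: √((0.1919·111.32)² + (0.1061·76.65)²) = √(456.348203 + 66.138613) = 22.8580 km
4–6: √((0.1755·111.32)² + (-0.0682·76.65)²) = √(381.681084 + 27.327070) = 20.2240 km
5–6: √((-0.0164·111.32)² + (-0.1743·76.65)²) = √(3.332991 + 178.492138) = 13.4843 km
Closest pair: 2–4 at 6.4860 km.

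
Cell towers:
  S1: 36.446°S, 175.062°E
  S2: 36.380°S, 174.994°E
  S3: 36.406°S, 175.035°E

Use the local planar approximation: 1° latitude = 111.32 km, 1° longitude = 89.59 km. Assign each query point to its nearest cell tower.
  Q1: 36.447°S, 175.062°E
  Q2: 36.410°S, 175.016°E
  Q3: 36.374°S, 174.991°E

Q1 at 36.447°S, 175.062°E:
  S1: √((0.001·111.32)² + (0.000·89.59)²) = √(0.01239 + 0.00000) = 0.111 km
  S2: √((0.067·111.32)² + (-0.068·89.59)²) = √(55.62833 + 37.11393) = 9.630 km
  S3: √((0.041·111.32)² + (-0.027·89.59)²) = √(20.83119 + 5.85122) = 5.166 km
  → nearest: S1 (0.111 km)
Q2 at 36.410°S, 175.016°E:
  S1: √((-0.036·111.32)² + (0.046·89.59)²) = √(16.06022 + 16.98379) = 5.748 km
  S2: √((0.030·111.32)² + (-0.022·89.59)²) = √(11.15293 + 3.88476) = 3.878 km
  S3: √((0.004·111.32)² + (0.019·89.59)²) = √(0.19827 + 2.89752) = 1.759 km
  → nearest: S3 (1.759 km)
Q3 at 36.374°S, 174.991°E:
  S1: √((-0.072·111.32)² + (0.071·89.59)²) = √(64.24087 + 40.46092) = 10.232 km
  S2: √((-0.006·111.32)² + (0.003·89.59)²) = √(0.44612 + 0.07224) = 0.720 km
  S3: √((-0.032·111.32)² + (0.044·89.59)²) = √(12.68955 + 15.53905) = 5.313 km
  → nearest: S2 (0.720 km)

Q1→S1; Q2→S3; Q3→S2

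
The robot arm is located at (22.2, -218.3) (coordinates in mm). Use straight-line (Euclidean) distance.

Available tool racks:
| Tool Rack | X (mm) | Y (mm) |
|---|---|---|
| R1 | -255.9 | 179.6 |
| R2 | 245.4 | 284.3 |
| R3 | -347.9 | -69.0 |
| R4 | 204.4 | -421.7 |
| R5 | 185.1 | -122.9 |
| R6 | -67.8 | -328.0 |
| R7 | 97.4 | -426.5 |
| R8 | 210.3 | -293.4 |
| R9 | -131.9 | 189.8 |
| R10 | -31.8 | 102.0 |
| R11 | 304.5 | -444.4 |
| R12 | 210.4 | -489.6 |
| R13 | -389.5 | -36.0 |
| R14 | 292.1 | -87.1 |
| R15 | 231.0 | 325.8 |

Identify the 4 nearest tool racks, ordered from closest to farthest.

Distances from (22.2, -218.3):
R1: √((-278.1)² + (397.9)²) = √(77339.610 + 158324.410) = 485.5 mm
R2: √((223.2)² + (502.6)²) = √(49818.240 + 252606.760) = 549.9 mm
R3: √((-370.1)² + (149.3)²) = √(136974.010 + 22290.490) = 399.1 mm
R4: √((182.2)² + (-203.4)²) = √(33196.840 + 41371.560) = 273.1 mm
R5: √((162.9)² + (95.4)²) = √(26536.410 + 9101.160) = 188.8 mm
R6: √((-90.0)² + (-109.7)²) = √(8100.000 + 12034.090) = 141.9 mm
R7: √((75.2)² + (-208.2)²) = √(5655.040 + 43347.240) = 221.4 mm
R8: √((188.1)² + (-75.1)²) = √(35381.610 + 5640.010) = 202.5 mm
R9: √((-154.1)² + (408.1)²) = √(23746.810 + 166545.610) = 436.2 mm
R10: √((-54.0)² + (320.3)²) = √(2916.000 + 102592.090) = 324.8 mm
R11: √((282.3)² + (-226.1)²) = √(79693.290 + 51121.210) = 361.7 mm
R12: √((188.2)² + (-271.3)²) = √(35419.240 + 73603.690) = 330.2 mm
R13: √((-411.7)² + (182.3)²) = √(169496.890 + 33233.290) = 450.3 mm
R14: √((269.9)² + (131.2)²) = √(72846.010 + 17213.440) = 300.1 mm
R15: √((208.8)² + (544.1)²) = √(43597.440 + 296044.810) = 582.8 mm
Sorted: R6 (141.9 mm) < R5 (188.8 mm) < R8 (202.5 mm) < R7 (221.4 mm) < R4 (273.1 mm) < R14 (300.1 mm) < …

R6, R5, R8, R7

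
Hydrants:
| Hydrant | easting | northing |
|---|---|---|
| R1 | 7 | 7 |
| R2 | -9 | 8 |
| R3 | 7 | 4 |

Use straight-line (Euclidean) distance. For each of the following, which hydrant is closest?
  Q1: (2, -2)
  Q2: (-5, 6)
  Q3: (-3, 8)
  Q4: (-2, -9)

Q1→R3; Q2→R2; Q3→R2; Q4→R3

Q1 at (2, -2):
  R1: √((5)² + (9)²) = √(25.0000 + 81.0000) = 10.30
  R2: √((-11)² + (10)²) = √(121.0000 + 100.0000) = 14.87
  R3: √((5)² + (6)²) = √(25.0000 + 36.0000) = 7.81
  → nearest: R3 (7.81)
Q2 at (-5, 6):
  R1: √((12)² + (1)²) = √(144.0000 + 1.0000) = 12.04
  R2: √((-4)² + (2)²) = √(16.0000 + 4.0000) = 4.47
  R3: √((12)² + (-2)²) = √(144.0000 + 4.0000) = 12.17
  → nearest: R2 (4.47)
Q3 at (-3, 8):
  R1: √((10)² + (-1)²) = √(100.0000 + 1.0000) = 10.05
  R2: √((-6)² + (0)²) = √(36.0000 + 0.0000) = 6.00
  R3: √((10)² + (-4)²) = √(100.0000 + 16.0000) = 10.77
  → nearest: R2 (6.00)
Q4 at (-2, -9):
  R1: √((9)² + (16)²) = √(81.0000 + 256.0000) = 18.36
  R2: √((-7)² + (17)²) = √(49.0000 + 289.0000) = 18.38
  R3: √((9)² + (13)²) = √(81.0000 + 169.0000) = 15.81
  → nearest: R3 (15.81)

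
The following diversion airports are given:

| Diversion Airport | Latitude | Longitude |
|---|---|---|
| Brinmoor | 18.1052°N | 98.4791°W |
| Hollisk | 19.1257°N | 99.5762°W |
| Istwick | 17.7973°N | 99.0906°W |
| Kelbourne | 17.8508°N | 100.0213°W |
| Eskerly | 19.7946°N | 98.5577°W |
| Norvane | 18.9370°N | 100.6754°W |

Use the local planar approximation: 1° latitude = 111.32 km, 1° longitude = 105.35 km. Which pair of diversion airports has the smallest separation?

Pairwise distances:
Brinmoor–Hollisk: 162.0619 km
Brinmoor–Istwick: 72.9722 km
Brinmoor–Kelbourne: 164.9205 km
Brinmoor–Eskerly: 188.2462 km
Brinmoor–Norvane: 249.2204 km
Hollisk–Istwick: 156.4765 km
Hollisk–Kelbourne: 149.4678 km
Hollisk–Eskerly: 130.6049 km
Hollisk–Norvane: 117.6905 km
Istwick–Kelbourne: 98.2300 km
Istwick–Eskerly: 229.3178 km
Istwick–Norvane: 209.6940 km
Kelbourne–Eskerly: 265.7002 km
Kelbourne–Norvane: 139.1730 km
Eskerly–Norvane: 242.6677 km
Closest pair: Brinmoor–Istwick at 72.9722 km.

Brinmoor and Istwick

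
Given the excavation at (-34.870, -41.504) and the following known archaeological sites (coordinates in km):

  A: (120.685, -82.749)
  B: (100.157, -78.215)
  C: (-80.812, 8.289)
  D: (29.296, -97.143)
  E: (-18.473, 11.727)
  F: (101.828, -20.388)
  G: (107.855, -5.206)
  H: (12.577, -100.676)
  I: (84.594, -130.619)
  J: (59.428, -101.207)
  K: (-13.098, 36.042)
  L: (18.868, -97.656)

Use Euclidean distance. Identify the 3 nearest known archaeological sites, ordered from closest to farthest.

E, C, H

Distances from (-34.870, -41.504):
A: √((155.555)² + (-41.245)²) = √(24197.35803 + 1701.15002) = 160.930 km
B: √((135.027)² + (-36.711)²) = √(18232.29073 + 1347.69752) = 139.929 km
C: √((-45.942)² + (49.793)²) = √(2110.66736 + 2479.34285) = 67.750 km
D: √((64.166)² + (-55.639)²) = √(4117.27556 + 3095.69832) = 84.929 km
E: √((16.397)² + (53.231)²) = √(268.86161 + 2833.53936) = 55.699 km
F: √((136.698)² + (21.116)²) = √(18686.34320 + 445.88546) = 138.319 km
G: √((142.725)² + (36.298)²) = √(20370.42562 + 1317.54480) = 147.268 km
H: √((47.447)² + (-59.172)²) = √(2251.21781 + 3501.32558) = 75.846 km
I: √((119.464)² + (-89.115)²) = √(14271.64730 + 7941.48323) = 149.041 km
J: √((94.298)² + (-59.703)²) = √(8892.11280 + 3564.44821) = 111.609 km
K: √((21.772)² + (77.546)²) = √(474.01998 + 6013.38212) = 80.544 km
L: √((53.738)² + (-56.152)²) = √(2887.77264 + 3153.04710) = 77.723 km
Sorted: E (55.699 km) < C (67.750 km) < H (75.846 km) < L (77.723 km) < K (80.544 km) < …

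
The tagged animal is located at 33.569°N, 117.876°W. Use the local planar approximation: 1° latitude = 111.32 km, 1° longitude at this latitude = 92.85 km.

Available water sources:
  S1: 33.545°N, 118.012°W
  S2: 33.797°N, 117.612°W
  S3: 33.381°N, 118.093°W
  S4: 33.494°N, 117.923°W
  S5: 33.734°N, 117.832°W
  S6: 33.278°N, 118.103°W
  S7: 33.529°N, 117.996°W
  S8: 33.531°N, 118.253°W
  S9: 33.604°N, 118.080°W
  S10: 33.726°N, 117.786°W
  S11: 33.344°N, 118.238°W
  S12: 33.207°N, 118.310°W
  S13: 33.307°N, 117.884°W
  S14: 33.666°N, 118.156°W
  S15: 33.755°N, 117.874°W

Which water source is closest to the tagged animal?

S4

Distances from 33.569°N, 117.876°W:
S1: √((-0.024·111.32)² + (-0.136·92.85)²) = √(7.13787 + 159.45628) = 12.907 km
S2: √((0.228·111.32)² + (0.264·92.85)²) = √(644.19313 + 600.85775) = 35.285 km
S3: √((-0.188·111.32)² + (-0.217·92.85)²) = √(437.98788 + 405.96004) = 29.051 km
S4: √((-0.075·111.32)² + (-0.047·92.85)²) = √(69.70580 + 19.04406) = 9.421 km
S5: √((0.165·111.32)² + (0.044·92.85)²) = √(337.37608 + 16.69049) = 18.817 km
S6: √((-0.291·111.32)² + (-0.227·92.85)²) = √(1049.37901 + 444.23782) = 38.647 km
S7: √((-0.040·111.32)² + (-0.120·92.85)²) = √(19.82743 + 124.14416) = 11.999 km
S8: √((-0.038·111.32)² + (-0.377·92.85)²) = √(17.89425 + 1225.31152) = 35.259 km
S9: √((0.035·111.32)² + (-0.204·92.85)²) = √(15.18037 + 358.77663) = 19.338 km
S10: √((0.157·111.32)² + (0.090·92.85)²) = √(305.45392 + 69.83109) = 19.372 km
S11: √((-0.225·111.32)² + (-0.362·92.85)²) = √(627.35221 + 1129.74638) = 41.918 km
S12: √((-0.362·111.32)² + (-0.434·92.85)²) = √(1623.91591 + 1623.84015) = 56.989 km
S13: √((-0.262·111.32)² + (-0.008·92.85)²) = √(850.64622 + 0.55175) = 29.175 km
S14: √((0.097·111.32)² + (-0.280·92.85)²) = √(116.59767 + 675.89600) = 28.151 km
S15: √((0.186·111.32)² + (0.002·92.85)²) = √(428.71856 + 0.03448) = 20.706 km
Minimum: S4 at 9.421 km.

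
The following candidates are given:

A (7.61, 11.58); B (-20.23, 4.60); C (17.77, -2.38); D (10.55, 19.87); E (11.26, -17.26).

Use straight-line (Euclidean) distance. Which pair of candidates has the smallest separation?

Pairwise distances:
A–B: √((-27.84)² + (-6.98)²) = √(775.0656 + 48.7204) = 28.70
A–C: √((10.16)² + (-13.96)²) = √(103.2256 + 194.8816) = 17.27
A–D: √((2.94)² + (8.29)²) = √(8.6436 + 68.7241) = 8.80
A–E: √((3.65)² + (-28.84)²) = √(13.3225 + 831.7456) = 29.07
B–C: √((38.00)² + (-6.98)²) = √(1444.0000 + 48.7204) = 38.64
B–D: √((30.78)² + (15.27)²) = √(947.4084 + 233.1729) = 34.36
B–E: √((31.49)² + (-21.86)²) = √(991.6201 + 477.8596) = 38.33
C–D: √((-7.22)² + (22.25)²) = √(52.1284 + 495.0625) = 23.39
C–E: √((-6.51)² + (-14.88)²) = √(42.3801 + 221.4144) = 16.24
D–E: √((0.71)² + (-37.13)²) = √(0.5041 + 1378.6369) = 37.14
Closest pair: A–D at 8.80.

A and D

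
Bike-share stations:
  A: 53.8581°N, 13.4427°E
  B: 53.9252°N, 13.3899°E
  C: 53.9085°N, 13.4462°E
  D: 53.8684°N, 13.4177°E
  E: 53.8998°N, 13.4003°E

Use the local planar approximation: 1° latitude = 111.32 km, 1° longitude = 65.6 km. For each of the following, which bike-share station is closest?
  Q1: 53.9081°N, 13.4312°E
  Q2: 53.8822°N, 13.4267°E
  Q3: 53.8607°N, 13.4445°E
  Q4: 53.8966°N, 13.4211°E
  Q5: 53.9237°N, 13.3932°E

Q1 at 53.9081°N, 13.4312°E:
  A: √((-0.0500·111.32)² + (0.0115·65.6)²) = √(30.980356 + 0.569119) = 5.6169 km
  B: √((0.0171·111.32)² + (-0.0413·65.6)²) = √(3.623586 + 7.340198) = 3.3112 km
  C: √((0.0004·111.32)² + (0.0150·65.6)²) = √(0.001983 + 0.968256) = 0.9850 km
  D: √((-0.0397·111.32)² + (-0.0135·65.6)²) = √(19.531132 + 0.784287) = 4.5073 km
  E: √((-0.0083·111.32)² + (-0.0309·65.6)²) = √(0.853695 + 4.108891) = 2.2277 km
  → nearest: C (0.9850 km)
Q2 at 53.8822°N, 13.4267°E:
  A: √((-0.0241·111.32)² + (0.0160·65.6)²) = √(7.197480 + 1.101660) = 2.8808 km
  B: √((0.0430·111.32)² + (-0.0368·65.6)²) = √(22.913071 + 5.827782) = 5.3610 km
  C: √((0.0263·111.32)² + (0.0195·65.6)²) = √(8.571521 + 1.636353) = 3.1950 km
  D: √((-0.0138·111.32)² + (-0.0090·65.6)²) = √(2.359960 + 0.348572) = 1.6458 km
  E: √((0.0176·111.32)² + (-0.0264·65.6)²) = √(3.838590 + 2.999270) = 2.6149 km
  → nearest: D (1.6458 km)
Q3 at 53.8607°N, 13.4445°E:
  A: √((-0.0026·111.32)² + (-0.0018·65.6)²) = √(0.083771 + 0.013943) = 0.3126 km
  B: √((0.0645·111.32)² + (-0.0546·65.6)²) = √(51.554410 + 12.829005) = 8.0239 km
  C: √((0.0478·111.32)² + (0.0017·65.6)²) = √(28.314063 + 0.012437) = 5.3223 km
  D: √((0.0077·111.32)² + (-0.0268·65.6)²) = √(0.734730 + 3.090845) = 1.9559 km
  E: √((0.0391·111.32)² + (-0.0442·65.6)²) = √(18.945231 + 8.407216) = 5.2300 km
  → nearest: A (0.3126 km)
Q4 at 53.8966°N, 13.4211°E:
  A: √((-0.0385·111.32)² + (0.0216·65.6)²) = √(18.368253 + 2.007776) = 4.5140 km
  B: √((0.0286·111.32)² + (-0.0312·65.6)²) = √(10.136277 + 4.189063) = 3.7849 km
  C: √((0.0119·111.32)² + (0.0251·65.6)²) = √(1.754851 + 2.711160) = 2.1133 km
  D: √((-0.0282·111.32)² + (-0.0034·65.6)²) = √(9.854727 + 0.049747) = 3.1471 km
  E: √((0.0032·111.32)² + (-0.0208·65.6)²) = √(0.126896 + 1.861806) = 1.4102 km
  → nearest: E (1.4102 km)
Q5 at 53.9237°N, 13.3932°E:
  A: √((-0.0656·111.32)² + (0.0495·65.6)²) = √(53.327850 + 10.544308) = 7.9920 km
  B: √((0.0015·111.32)² + (-0.0033·65.6)²) = √(0.027882 + 0.046864) = 0.2734 km
  C: √((-0.0152·111.32)² + (0.0530·65.6)²) = √(2.863081 + 12.088138) = 3.8667 km
  D: √((-0.0553·111.32)² + (0.0245·65.6)²) = √(37.896287 + 2.583092) = 6.3623 km
  E: √((-0.0239·111.32)² + (0.0071·65.6)²) = √(7.078516 + 0.216932) = 2.7010 km
  → nearest: B (0.2734 km)

Q1→C; Q2→D; Q3→A; Q4→E; Q5→B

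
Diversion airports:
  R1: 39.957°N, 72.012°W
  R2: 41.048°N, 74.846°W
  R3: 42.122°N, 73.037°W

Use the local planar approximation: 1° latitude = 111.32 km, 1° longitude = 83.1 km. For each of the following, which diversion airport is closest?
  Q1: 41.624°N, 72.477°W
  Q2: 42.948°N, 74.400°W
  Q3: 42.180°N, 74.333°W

Q1→R3; Q2→R3; Q3→R3

Q1 at 41.624°N, 72.477°W:
  R1: 189.551 km
  R2: 207.043 km
  R3: 72.380 km
  → nearest: R3 (72.380 km)
Q2 at 42.948°N, 74.400°W:
  R1: 387.609 km
  R2: 214.731 km
  R3: 145.890 km
  → nearest: R3 (145.890 km)
Q3 at 42.180°N, 74.333°W:
  R1: 313.751 km
  R2: 133.030 km
  R3: 107.891 km
  → nearest: R3 (107.891 km)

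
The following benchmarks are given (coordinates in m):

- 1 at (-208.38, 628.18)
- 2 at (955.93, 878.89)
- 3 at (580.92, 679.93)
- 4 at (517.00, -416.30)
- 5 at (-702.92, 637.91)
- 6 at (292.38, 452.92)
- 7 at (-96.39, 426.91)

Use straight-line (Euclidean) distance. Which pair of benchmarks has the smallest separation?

Pairwise distances:
1–2: √((1164.31)² + (250.71)²) = √(1355617.7761 + 62855.5041) = 1191.00 m
1–3: √((789.30)² + (51.75)²) = √(622994.4900 + 2678.0625) = 790.99 m
1–4: √((725.38)² + (-1044.48)²) = √(526176.1444 + 1090938.4704) = 1271.66 m
1–5: √((-494.54)² + (9.73)²) = √(244569.8116 + 94.6729) = 494.64 m
1–6: √((500.76)² + (-175.26)²) = √(250760.5776 + 30716.0676) = 530.54 m
1–7: √((111.99)² + (-201.27)²) = √(12541.7601 + 40509.6129) = 230.33 m
2–3: √((-375.01)² + (-198.96)²) = √(140632.5001 + 39585.0816) = 424.52 m
2–4: √((-438.93)² + (-1295.19)²) = √(192659.5449 + 1677517.1361) = 1367.54 m
2–5: √((-1658.85)² + (-240.98)²) = √(2751783.3225 + 58071.3604) = 1676.26 m
2–6: √((-663.55)² + (-425.97)²) = √(440298.6025 + 181450.4409) = 788.51 m
2–7: √((-1052.32)² + (-451.98)²) = √(1107377.3824 + 204285.9204) = 1145.28 m
3–4: √((-63.92)² + (-1096.23)²) = √(4085.7664 + 1201720.2129) = 1098.09 m
3–5: √((-1283.84)² + (-42.02)²) = √(1648245.1456 + 1765.6804) = 1284.53 m
3–6: √((-288.54)² + (-227.01)²) = √(83255.3316 + 51533.5401) = 367.14 m
3–7: √((-677.31)² + (-253.02)²) = √(458748.8361 + 64019.1204) = 723.03 m
4–5: √((-1219.92)² + (1054.21)²) = √(1488204.8064 + 1111358.7241) = 1612.32 m
4–6: √((-224.62)² + (869.22)²) = √(50454.1444 + 755543.4084) = 897.77 m
4–7: √((-613.39)² + (843.21)²) = √(376247.2921 + 711003.1041) = 1042.71 m
5–6: √((995.30)² + (-184.99)²) = √(990622.0900 + 34221.3001) = 1012.35 m
5–7: √((606.53)² + (-211.00)²) = √(367878.6409 + 44521.0000) = 642.18 m
6–7: √((-388.77)² + (-26.01)²) = √(151142.1129 + 676.5201) = 389.64 m
Closest pair: 1–7 at 230.33 m.

1 and 7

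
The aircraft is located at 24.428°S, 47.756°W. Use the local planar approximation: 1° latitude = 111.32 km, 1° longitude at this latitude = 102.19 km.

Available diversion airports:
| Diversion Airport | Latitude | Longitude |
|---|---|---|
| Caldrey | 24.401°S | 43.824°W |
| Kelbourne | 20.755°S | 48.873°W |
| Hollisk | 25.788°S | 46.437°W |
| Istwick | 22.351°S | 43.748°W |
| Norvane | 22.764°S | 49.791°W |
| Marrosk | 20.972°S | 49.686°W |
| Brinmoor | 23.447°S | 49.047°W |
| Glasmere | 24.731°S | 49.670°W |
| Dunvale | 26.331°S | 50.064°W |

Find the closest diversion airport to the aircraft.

Distances from 24.428°S, 47.756°W:
Caldrey: √((0.027·111.32)² + (3.932·102.19)²) = √(9.03387 + 161452.14401) = 401.822 km
Kelbourne: √((3.673·111.32)² + (-1.117·102.19)²) = √(167181.51328 + 13029.36182) = 424.513 km
Hollisk: √((-1.360·111.32)² + (1.319·102.19)²) = √(22920.50658 + 18167.96939) = 202.703 km
Istwick: √((2.077·111.32)² + (4.008·102.19)²) = √(53458.82247 + 167753.74489) = 470.332 km
Norvane: √((1.664·111.32)² + (-2.035·102.19)²) = √(34312.55352 + 43245.96828) = 278.493 km
Marrosk: √((3.456·111.32)² + (-1.930·102.19)²) = √(148010.95573 + 38898.37119) = 432.330 km
Brinmoor: √((0.981·111.32)² + (-1.291·102.19)²) = √(11925.71455 + 17404.80985) = 171.262 km
Glasmere: √((-0.303·111.32)² + (-1.914·102.19)²) = √(1137.71020 + 38256.09746) = 198.479 km
Dunvale: √((-1.903·111.32)² + (-2.308·102.19)²) = √(44877.01602 + 55627.35460) = 317.024 km
Minimum: Brinmoor at 171.262 km.

Brinmoor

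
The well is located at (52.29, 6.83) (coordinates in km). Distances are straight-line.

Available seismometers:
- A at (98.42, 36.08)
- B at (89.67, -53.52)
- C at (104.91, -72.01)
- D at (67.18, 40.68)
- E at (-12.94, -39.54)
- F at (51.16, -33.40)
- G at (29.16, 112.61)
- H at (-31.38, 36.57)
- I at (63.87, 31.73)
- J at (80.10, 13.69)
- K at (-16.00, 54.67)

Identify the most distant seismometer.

Distances from (52.29, 6.83):
A: 54.62 km
B: 70.99 km
C: 94.79 km
D: 36.98 km
E: 80.03 km
F: 40.25 km
G: 108.28 km
H: 88.80 km
I: 27.46 km
J: 28.64 km
K: 83.38 km
Maximum: G at 108.28 km.

G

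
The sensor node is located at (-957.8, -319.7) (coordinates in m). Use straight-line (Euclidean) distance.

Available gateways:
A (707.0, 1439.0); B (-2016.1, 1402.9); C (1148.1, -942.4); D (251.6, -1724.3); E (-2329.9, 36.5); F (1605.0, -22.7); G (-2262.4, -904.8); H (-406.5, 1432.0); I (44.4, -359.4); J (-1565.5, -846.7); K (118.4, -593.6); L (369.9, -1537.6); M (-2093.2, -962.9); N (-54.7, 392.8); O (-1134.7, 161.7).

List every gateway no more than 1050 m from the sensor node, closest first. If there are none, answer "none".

Distances from (-957.8, -319.7):
A: 2421.7 m
B: 2021.7 m
C: 2196.0 m
D: 1853.5 m
E: 1417.6 m
F: 2580.0 m
G: 1429.8 m
H: 1836.4 m
I: 1003.0 m
J: 804.4 m
K: 1110.5 m
L: 1801.7 m
M: 1304.9 m
N: 1150.3 m
O: 512.9 m
Threshold 1050 m: O (512.9 m), J (804.4 m), I (1003.0 m) are within range.

O, J, I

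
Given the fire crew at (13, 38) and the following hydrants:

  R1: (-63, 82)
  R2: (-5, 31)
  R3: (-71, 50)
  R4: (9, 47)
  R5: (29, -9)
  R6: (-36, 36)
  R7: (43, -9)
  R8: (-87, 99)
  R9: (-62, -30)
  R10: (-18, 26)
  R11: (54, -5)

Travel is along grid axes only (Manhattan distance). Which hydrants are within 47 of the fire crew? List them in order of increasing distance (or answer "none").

R4, R2, R10

Distances from (13, 38):
R1: |-76| + |44| = 76 + 44 = 120
R2: |-18| + |-7| = 18 + 7 = 25
R3: |-84| + |12| = 84 + 12 = 96
R4: |-4| + |9| = 4 + 9 = 13
R5: |16| + |-47| = 16 + 47 = 63
R6: |-49| + |-2| = 49 + 2 = 51
R7: |30| + |-47| = 30 + 47 = 77
R8: |-100| + |61| = 100 + 61 = 161
R9: |-75| + |-68| = 75 + 68 = 143
R10: |-31| + |-12| = 31 + 12 = 43
R11: |41| + |-43| = 41 + 43 = 84
Threshold 47: R4 (13), R2 (25), R10 (43) are within range.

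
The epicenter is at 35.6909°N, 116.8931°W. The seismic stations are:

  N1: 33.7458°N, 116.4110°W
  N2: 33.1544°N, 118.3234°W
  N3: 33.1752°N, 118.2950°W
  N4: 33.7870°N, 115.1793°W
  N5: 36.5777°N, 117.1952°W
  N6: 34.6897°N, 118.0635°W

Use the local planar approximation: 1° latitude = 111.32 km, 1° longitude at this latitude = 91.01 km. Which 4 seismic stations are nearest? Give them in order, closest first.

Distances from 35.6909°N, 116.8931°W:
N1: √((-1.9451·111.32)² + (0.4821·91.01)²) = √(46884.605170 + 1925.096444) = 220.9292 km
N2: √((-2.5365·111.32)² + (-1.4303·91.01)²) = √(79728.965420 + 16944.646228) = 310.9238 km
N3: √((-2.5157·111.32)² + (-1.4019·91.01)²) = √(78426.727718 + 16278.421900) = 307.7420 km
N4: √((-1.9039·111.32)² + (1.7138·91.01)²) = √(44919.474099 + 24327.557388) = 263.1483 km
N5: √((0.8868·111.32)² + (-0.3021·91.01)²) = √(9745.357247 + 755.926690) = 102.4758 km
N6: √((-1.0012·111.32)² + (-1.1704·91.01)²) = √(12421.901386 + 11346.106480) = 154.1688 km
Sorted: N5 (102.4758 km) < N6 (154.1688 km) < N1 (220.9292 km) < N4 (263.1483 km) < N3 (307.7420 km) < N2 (310.9238 km)

N5, N6, N1, N4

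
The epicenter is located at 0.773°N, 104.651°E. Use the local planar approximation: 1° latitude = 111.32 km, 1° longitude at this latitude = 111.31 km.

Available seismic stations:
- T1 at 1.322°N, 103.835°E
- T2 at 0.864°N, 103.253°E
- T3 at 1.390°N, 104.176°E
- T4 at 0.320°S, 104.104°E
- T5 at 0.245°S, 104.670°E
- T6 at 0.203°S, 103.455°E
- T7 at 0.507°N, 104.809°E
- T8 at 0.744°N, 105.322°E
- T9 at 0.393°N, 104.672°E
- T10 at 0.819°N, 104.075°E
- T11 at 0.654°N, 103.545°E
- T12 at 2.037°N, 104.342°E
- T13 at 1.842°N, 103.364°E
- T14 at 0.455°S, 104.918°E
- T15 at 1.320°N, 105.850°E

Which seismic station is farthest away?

T13

Distances from 0.773°N, 104.651°E:
T1: 109.476 km
T2: 155.941 km
T3: 86.678 km
T4: 136.057 km
T5: 113.343 km
T6: 171.835 km
T7: 34.440 km
T8: 74.759 km
T9: 42.366 km
T10: 64.319 km
T11: 123.820 km
T12: 144.851 km
T13: 186.235 km
T14: 139.894 km
T15: 146.696 km
Maximum: T13 at 186.235 km.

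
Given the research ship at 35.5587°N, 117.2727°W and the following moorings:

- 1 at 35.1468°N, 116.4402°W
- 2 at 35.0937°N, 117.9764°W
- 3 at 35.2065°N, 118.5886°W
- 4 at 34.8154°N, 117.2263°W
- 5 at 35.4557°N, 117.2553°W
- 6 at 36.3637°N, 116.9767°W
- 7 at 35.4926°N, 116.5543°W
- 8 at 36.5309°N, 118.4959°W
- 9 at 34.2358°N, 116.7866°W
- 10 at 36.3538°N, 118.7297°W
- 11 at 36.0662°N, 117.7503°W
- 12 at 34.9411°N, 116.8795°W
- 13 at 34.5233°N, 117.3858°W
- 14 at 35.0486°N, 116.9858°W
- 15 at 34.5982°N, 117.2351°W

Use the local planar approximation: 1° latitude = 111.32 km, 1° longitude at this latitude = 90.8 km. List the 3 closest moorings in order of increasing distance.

5, 14, 7

Distances from 35.5587°N, 117.2727°W:
1: 88.4108 km
2: 82.2325 km
3: 125.7519 km
4: 82.8513 km
5: 11.5743 km
6: 93.5563 km
7: 65.6444 km
8: 155.0758 km
9: 153.7374 km
10: 159.1736 km
11: 71.2200 km
12: 77.4687 km
13: 115.7173 km
14: 62.4747 km
15: 106.9774 km
Sorted: 5 (11.5743 km) < 14 (62.4747 km) < 7 (65.6444 km) < 11 (71.2200 km) < 12 (77.4687 km) < …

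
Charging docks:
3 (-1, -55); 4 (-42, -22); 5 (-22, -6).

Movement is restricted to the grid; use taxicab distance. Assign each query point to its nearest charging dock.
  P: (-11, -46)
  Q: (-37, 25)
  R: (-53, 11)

P→3; Q→5; R→4

P at (-11, -46):
  3: 19
  4: 55
  5: 51
  → nearest: 3 (19)
Q at (-37, 25):
  3: 116
  4: 52
  5: 46
  → nearest: 5 (46)
R at (-53, 11):
  3: 118
  4: 44
  5: 48
  → nearest: 4 (44)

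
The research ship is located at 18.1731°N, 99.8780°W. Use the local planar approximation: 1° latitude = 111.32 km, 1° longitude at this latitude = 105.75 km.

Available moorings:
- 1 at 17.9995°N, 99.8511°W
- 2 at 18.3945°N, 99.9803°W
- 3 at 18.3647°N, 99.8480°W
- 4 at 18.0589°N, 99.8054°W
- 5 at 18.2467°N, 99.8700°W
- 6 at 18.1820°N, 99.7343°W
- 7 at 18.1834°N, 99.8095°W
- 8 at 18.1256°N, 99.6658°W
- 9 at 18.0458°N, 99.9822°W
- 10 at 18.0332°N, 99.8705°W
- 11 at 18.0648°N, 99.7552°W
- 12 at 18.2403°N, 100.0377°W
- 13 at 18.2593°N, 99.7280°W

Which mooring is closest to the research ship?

Distances from 18.1731°N, 99.8780°W:
1: 19.5334 km
2: 26.9160 km
3: 21.5636 km
4: 14.8512 km
5: 8.2367 km
6: 15.2285 km
7: 7.3341 km
8: 23.0547 km
9: 17.9510 km
10: 15.5939 km
11: 17.7196 km
12: 18.4709 km
13: 18.5391 km
Minimum: 7 at 7.3341 km.

7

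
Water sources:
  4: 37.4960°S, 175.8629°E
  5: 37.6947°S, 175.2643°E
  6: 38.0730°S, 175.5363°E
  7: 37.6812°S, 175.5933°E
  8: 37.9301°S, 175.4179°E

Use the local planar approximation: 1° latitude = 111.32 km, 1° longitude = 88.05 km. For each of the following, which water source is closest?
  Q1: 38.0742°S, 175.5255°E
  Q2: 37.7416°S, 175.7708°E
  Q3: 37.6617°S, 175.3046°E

Q1 at 38.0742°S, 175.5255°E:
  4: 70.8904 km
  5: 48.1005 km
  6: 0.9603 km
  7: 44.1542 km
  8: 18.6301 km
  → nearest: 6 (0.9603 km)
Q2 at 37.7416°S, 175.7708°E:
  4: 28.5175 km
  5: 44.9019 km
  6: 42.2766 km
  7: 17.0138 km
  8: 37.4946 km
  → nearest: 7 (17.0138 km)
Q3 at 37.6617°S, 175.3046°E:
  4: 52.5051 km
  5: 5.1075 km
  6: 50.1254 km
  7: 25.5126 km
  8: 31.4997 km
  → nearest: 5 (5.1075 km)

Q1→6; Q2→7; Q3→5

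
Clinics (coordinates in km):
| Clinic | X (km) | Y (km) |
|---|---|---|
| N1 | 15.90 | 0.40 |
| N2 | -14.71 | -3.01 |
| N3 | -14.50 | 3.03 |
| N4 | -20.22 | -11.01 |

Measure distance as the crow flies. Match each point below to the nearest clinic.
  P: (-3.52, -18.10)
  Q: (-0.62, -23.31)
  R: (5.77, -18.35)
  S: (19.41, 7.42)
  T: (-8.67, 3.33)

P→N4; Q→N4; R→N1; S→N1; T→N3

P at (-3.52, -18.10):
  N1: √((19.42)² + (18.50)²) = √(377.1364 + 342.2500) = 26.82 km
  N2: √((-11.19)² + (15.09)²) = √(125.2161 + 227.7081) = 18.79 km
  N3: √((-10.98)² + (21.13)²) = √(120.5604 + 446.4769) = 23.81 km
  N4: √((-16.70)² + (7.09)²) = √(278.8900 + 50.2681) = 18.14 km
  → nearest: N4 (18.14 km)
Q at (-0.62, -23.31):
  N1: √((16.52)² + (23.71)²) = √(272.9104 + 562.1641) = 28.90 km
  N2: √((-14.09)² + (20.30)²) = √(198.5281 + 412.0900) = 24.71 km
  N3: √((-13.88)² + (26.34)²) = √(192.6544 + 693.7956) = 29.77 km
  N4: √((-19.60)² + (12.30)²) = √(384.1600 + 151.2900) = 23.14 km
  → nearest: N4 (23.14 km)
R at (5.77, -18.35):
  N1: √((10.13)² + (18.75)²) = √(102.6169 + 351.5625) = 21.31 km
  N2: √((-20.48)² + (15.34)²) = √(419.4304 + 235.3156) = 25.59 km
  N3: √((-20.27)² + (21.38)²) = √(410.8729 + 457.1044) = 29.46 km
  N4: √((-25.99)² + (7.34)²) = √(675.4801 + 53.8756) = 27.01 km
  → nearest: N1 (21.31 km)
S at (19.41, 7.42):
  N1: √((-3.51)² + (-7.02)²) = √(12.3201 + 49.2804) = 7.85 km
  N2: √((-34.12)² + (-10.43)²) = √(1164.1744 + 108.7849) = 35.68 km
  N3: √((-33.91)² + (-4.39)²) = √(1149.8881 + 19.2721) = 34.19 km
  N4: √((-39.63)² + (-18.43)²) = √(1570.5369 + 339.6649) = 43.71 km
  → nearest: N1 (7.85 km)
T at (-8.67, 3.33):
  N1: √((24.57)² + (-2.93)²) = √(603.6849 + 8.5849) = 24.74 km
  N2: √((-6.04)² + (-6.34)²) = √(36.4816 + 40.1956) = 8.76 km
  N3: √((-5.83)² + (-0.30)²) = √(33.9889 + 0.0900) = 5.84 km
  N4: √((-11.55)² + (-14.34)²) = √(133.4025 + 205.6356) = 18.41 km
  → nearest: N3 (5.84 km)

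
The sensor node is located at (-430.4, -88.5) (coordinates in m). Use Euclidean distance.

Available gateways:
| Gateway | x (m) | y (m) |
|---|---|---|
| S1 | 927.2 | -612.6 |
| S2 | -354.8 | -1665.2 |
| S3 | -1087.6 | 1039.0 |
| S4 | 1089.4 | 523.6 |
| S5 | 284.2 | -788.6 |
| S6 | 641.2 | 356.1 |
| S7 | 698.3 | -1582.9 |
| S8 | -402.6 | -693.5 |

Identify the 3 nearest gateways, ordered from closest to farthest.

S8, S5, S6

Distances from (-430.4, -88.5):
S1: 1455.3 m
S2: 1578.5 m
S3: 1305.1 m
S4: 1638.4 m
S5: 1000.4 m
S6: 1160.2 m
S7: 1872.8 m
S8: 605.6 m
Sorted: S8 (605.6 m) < S5 (1000.4 m) < S6 (1160.2 m) < S3 (1305.1 m) < S1 (1455.3 m) < …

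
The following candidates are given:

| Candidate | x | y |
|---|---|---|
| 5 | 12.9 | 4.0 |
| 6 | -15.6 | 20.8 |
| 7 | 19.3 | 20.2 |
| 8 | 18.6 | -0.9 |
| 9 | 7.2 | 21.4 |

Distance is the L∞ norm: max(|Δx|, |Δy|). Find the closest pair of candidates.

Pairwise distances:
5–8: max(|5.7|, |-4.9|) = 5.7
7–9: max(|-12.1|, |1.2|) = 12.1
5–7: max(|6.4|, |16.2|) = 16.2
5–9: max(|-5.7|, |17.4|) = 17.4
7–8: max(|-0.7|, |-21.1|) = 21.1
8–9: max(|-11.4|, |22.3|) = 22.3
6–9: max(|22.8|, |0.6|) = 22.8
5–6: max(|-28.5|, |16.8|) = 28.5
6–8: max(|34.2|, |-21.7|) = 34.2
6–7: max(|34.9|, |-0.6|) = 34.9
Closest pair: 5–8 at 5.7.

5 and 8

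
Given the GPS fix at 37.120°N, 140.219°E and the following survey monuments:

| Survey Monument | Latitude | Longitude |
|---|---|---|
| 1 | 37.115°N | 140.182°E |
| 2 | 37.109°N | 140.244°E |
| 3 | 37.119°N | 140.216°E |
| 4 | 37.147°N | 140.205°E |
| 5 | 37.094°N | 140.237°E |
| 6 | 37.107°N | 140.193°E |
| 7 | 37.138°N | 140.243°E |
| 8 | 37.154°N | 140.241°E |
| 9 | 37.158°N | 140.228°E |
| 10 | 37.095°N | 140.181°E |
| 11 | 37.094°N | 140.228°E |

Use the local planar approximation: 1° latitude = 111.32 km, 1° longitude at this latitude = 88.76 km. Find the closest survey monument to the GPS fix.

3

Distances from 37.120°N, 140.219°E:
1: 3.331 km
2: 2.534 km
3: 0.289 km
4: 3.252 km
5: 3.306 km
6: 2.724 km
7: 2.925 km
8: 4.259 km
9: 4.305 km
10: 4.373 km
11: 3.003 km
Minimum: 3 at 0.289 km.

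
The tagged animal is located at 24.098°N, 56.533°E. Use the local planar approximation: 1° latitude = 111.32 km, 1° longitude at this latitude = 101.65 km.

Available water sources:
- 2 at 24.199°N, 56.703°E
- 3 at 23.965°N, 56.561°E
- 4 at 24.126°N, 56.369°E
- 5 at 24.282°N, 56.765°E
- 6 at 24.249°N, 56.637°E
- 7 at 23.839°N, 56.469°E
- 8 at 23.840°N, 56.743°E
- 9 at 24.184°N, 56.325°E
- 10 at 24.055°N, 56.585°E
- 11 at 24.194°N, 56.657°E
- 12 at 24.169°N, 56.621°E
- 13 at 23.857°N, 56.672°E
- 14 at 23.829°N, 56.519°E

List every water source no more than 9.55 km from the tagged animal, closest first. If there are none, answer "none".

10

Distances from 24.098°N, 56.533°E:
2: 20.616 km
3: 15.077 km
4: 16.959 km
5: 31.236 km
6: 19.857 km
7: 29.557 km
8: 35.785 km
9: 23.210 km
10: 7.131 km
11: 16.525 km
12: 11.937 km
13: 30.321 km
14: 29.979 km
Threshold 9.55 km: 10 (7.131 km) is within range.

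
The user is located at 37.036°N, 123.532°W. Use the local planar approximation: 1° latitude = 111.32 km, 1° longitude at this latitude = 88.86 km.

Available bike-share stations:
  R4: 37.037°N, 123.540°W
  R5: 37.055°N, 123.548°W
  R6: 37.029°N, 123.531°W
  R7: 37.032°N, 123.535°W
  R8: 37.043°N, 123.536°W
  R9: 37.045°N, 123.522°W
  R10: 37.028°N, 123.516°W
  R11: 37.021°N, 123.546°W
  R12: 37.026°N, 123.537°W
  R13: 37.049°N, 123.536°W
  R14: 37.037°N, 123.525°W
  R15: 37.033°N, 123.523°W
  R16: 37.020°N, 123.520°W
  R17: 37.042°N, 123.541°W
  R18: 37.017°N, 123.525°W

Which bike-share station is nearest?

Distances from 37.036°N, 123.532°W:
R4: √((0.001·111.32)² + (-0.008·88.86)²) = √(0.01239 + 0.50535) = 0.720 km
R5: √((0.019·111.32)² + (-0.016·88.86)²) = √(4.47356 + 2.02140) = 2.549 km
R6: √((-0.007·111.32)² + (0.001·88.86)²) = √(0.60721 + 0.00790) = 0.784 km
R7: √((-0.004·111.32)² + (-0.003·88.86)²) = √(0.19827 + 0.07106) = 0.519 km
R8: √((0.007·111.32)² + (-0.004·88.86)²) = √(0.60721 + 0.12634) = 0.856 km
R9: √((0.009·111.32)² + (0.010·88.86)²) = √(1.00376 + 0.78961) = 1.339 km
R10: √((-0.008·111.32)² + (0.016·88.86)²) = √(0.79310 + 2.02140) = 1.678 km
R11: √((-0.015·111.32)² + (-0.014·88.86)²) = √(2.78823 + 1.54764) = 2.082 km
R12: √((-0.010·111.32)² + (-0.005·88.86)²) = √(1.23921 + 0.19740) = 1.199 km
R13: √((0.013·111.32)² + (-0.004·88.86)²) = √(2.09427 + 0.12634) = 1.490 km
R14: √((0.001·111.32)² + (0.007·88.86)²) = √(0.01239 + 0.38691) = 0.632 km
R15: √((-0.003·111.32)² + (0.009·88.86)²) = √(0.11153 + 0.63958) = 0.867 km
R16: √((-0.016·111.32)² + (0.012·88.86)²) = √(3.17239 + 1.13704) = 2.076 km
R17: √((0.006·111.32)² + (-0.009·88.86)²) = √(0.44612 + 0.63958) = 1.042 km
R18: √((-0.019·111.32)² + (0.007·88.86)²) = √(4.47356 + 0.38691) = 2.205 km
Minimum: R7 at 0.519 km.

R7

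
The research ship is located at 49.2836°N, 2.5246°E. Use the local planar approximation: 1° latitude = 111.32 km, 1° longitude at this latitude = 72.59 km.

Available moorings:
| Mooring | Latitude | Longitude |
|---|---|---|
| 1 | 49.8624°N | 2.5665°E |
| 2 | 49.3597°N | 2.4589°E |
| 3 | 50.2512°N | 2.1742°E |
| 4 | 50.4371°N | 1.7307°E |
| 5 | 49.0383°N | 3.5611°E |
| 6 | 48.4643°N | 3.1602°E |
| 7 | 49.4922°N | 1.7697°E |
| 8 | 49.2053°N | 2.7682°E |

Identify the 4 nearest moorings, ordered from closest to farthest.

2, 8, 7, 1

Distances from 49.2836°N, 2.5246°E:
1: 64.5038 km
2: 9.7216 km
3: 110.6757 km
4: 140.7467 km
5: 80.0415 km
6: 102.2105 km
7: 59.5153 km
8: 19.7145 km
Sorted: 2 (9.7216 km) < 8 (19.7145 km) < 7 (59.5153 km) < 1 (64.5038 km) < 5 (80.0415 km) < 6 (102.2105 km) < …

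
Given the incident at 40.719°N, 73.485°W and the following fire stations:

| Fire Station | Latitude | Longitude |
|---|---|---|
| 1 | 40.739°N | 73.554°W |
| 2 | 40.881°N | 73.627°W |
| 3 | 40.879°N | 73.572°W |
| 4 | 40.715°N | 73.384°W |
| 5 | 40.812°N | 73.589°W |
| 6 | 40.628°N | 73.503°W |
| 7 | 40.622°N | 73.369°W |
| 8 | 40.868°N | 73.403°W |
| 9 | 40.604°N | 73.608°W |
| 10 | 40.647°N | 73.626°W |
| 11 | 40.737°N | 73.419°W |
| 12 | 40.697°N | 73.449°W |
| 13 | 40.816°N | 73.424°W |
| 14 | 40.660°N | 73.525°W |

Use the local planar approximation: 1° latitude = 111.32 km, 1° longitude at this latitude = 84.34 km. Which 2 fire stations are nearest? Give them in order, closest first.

Distances from 40.719°N, 73.485°W:
1: 6.231 km
2: 21.648 km
3: 19.263 km
4: 8.530 km
5: 13.569 km
6: 10.243 km
7: 14.571 km
8: 17.971 km
9: 16.477 km
10: 14.341 km
11: 5.916 km
12: 3.901 km
13: 11.961 km
14: 7.384 km
Sorted: 12 (3.901 km) < 11 (5.916 km) < 1 (6.231 km) < 14 (7.384 km) < …

12, 11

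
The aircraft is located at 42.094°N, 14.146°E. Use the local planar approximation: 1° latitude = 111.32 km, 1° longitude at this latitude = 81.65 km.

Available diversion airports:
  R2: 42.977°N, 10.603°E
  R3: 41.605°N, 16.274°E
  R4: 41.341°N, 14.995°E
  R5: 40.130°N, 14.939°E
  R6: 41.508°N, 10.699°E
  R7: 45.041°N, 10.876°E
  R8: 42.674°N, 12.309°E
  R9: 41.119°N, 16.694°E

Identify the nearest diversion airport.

R4

Distances from 42.094°N, 14.146°E:
R2: √((0.883·111.32)² + (-3.543·81.65)²) = √(9662.01712 + 83686.36087) = 305.530 km
R3: √((-0.489·111.32)² + (2.128·81.65)²) = √(2963.22148 + 30189.47950) = 182.079 km
R4: √((-0.753·111.32)² + (0.849·81.65)²) = √(7026.45627 + 4805.38024) = 108.774 km
R5: √((-1.964·111.32)² + (0.793·81.65)²) = √(47800.16131 + 4192.36178) = 228.019 km
R6: √((-0.586·111.32)² + (-3.447·81.65)²) = √(4255.41213 + 79212.72340) = 288.909 km
R7: √((2.947·111.32)² + (-3.270·81.65)²) = √(107623.38984 + 71286.59702) = 422.978 km
R8: √((0.580·111.32)² + (-1.837·81.65)²) = √(4168.71670 + 22497.31508) = 163.297 km
R9: √((-0.975·111.32)² + (2.548·81.65)²) = √(11780.28037 + 43282.38915) = 234.654 km
Minimum: R4 at 108.774 km.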